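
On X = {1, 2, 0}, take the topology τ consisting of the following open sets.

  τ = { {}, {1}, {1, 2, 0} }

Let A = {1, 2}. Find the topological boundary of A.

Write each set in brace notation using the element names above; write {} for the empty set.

interior: largest open inside A is {1} (from {}, {1})
cl via duality: int({0}) = {}, so X∖{} = {1, 2, 0}
cl∖int = {2, 0}

{2, 0}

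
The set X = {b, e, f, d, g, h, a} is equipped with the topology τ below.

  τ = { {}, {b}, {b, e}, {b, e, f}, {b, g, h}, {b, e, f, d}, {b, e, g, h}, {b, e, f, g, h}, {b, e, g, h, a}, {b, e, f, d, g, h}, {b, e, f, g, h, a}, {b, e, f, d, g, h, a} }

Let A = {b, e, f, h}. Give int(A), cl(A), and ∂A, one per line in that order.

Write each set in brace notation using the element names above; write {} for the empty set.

int(A) = {b, e, f}
cl(A)  = {b, e, f, d, g, h, a}
∂A     = {d, g, h, a}

U open, U⊆A: {}, {b}, {b, e}, {b, e, f}. int(A) = ⋃ = {b, e, f}
X∖A={d, g, a}, int(X∖A)={}, hence cl(A)={b, e, f, d, g, h, a}
∂A: remove int from cl → {d, g, h, a}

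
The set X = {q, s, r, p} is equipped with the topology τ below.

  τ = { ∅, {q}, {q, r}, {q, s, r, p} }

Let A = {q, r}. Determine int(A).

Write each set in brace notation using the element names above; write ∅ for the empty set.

{q, r}

U open, U⊆A: ∅, {q}, {q, r}. int(A) = ⋃ = {q, r}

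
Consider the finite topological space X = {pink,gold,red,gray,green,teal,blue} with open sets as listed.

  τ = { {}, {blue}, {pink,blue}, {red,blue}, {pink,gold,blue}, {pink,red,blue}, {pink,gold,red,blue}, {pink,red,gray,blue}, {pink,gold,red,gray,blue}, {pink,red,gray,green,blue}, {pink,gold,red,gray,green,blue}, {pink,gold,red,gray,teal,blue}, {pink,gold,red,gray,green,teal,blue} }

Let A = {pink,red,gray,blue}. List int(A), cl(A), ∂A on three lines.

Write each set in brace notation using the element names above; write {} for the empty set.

opens ⊆ A: {}, {blue}, {pink,blue}, {red,blue}, {pink,red,blue}, {pink,red,gray,blue}; union → int = {pink,red,gray,blue}
complement {gold,green,teal}; its interior {}; cl(A) = X∖{} = {pink,gold,red,gray,green,teal,blue}
boundary = {pink,gold,red,gray,green,teal,blue} ∖ {pink,red,gray,blue} = {gold,green,teal}

int(A) = {pink,red,gray,blue}
cl(A)  = {pink,gold,red,gray,green,teal,blue}
∂A     = {gold,green,teal}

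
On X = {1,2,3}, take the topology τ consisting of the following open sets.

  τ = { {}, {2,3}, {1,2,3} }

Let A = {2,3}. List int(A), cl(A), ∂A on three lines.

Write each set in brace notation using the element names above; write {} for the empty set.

int(A) = {2,3}
cl(A)  = {1,2,3}
∂A     = {1}

open subsets of A: {}, {2,3}; so int(A) = {2,3}
closure: X∖int(X∖A) = X∖{} = {1,2,3}
∂A = {1,2,3} minus {2,3} = {1}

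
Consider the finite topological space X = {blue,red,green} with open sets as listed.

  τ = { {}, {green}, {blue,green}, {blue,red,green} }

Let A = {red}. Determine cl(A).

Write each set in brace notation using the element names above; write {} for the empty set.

{red}

complement {blue,green}; its interior {blue,green}; cl(A) = X∖{blue,green} = {red}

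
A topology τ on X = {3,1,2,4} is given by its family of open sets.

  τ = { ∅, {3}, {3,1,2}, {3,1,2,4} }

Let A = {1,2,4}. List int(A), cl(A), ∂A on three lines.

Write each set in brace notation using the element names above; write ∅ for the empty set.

int(A) = ∅
cl(A)  = {1,2,4}
∂A     = {1,2,4}

U open, U⊆A: ∅. int(A) = ⋃ = ∅
X∖A={3}, int(X∖A)={3}, hence cl(A)={1,2,4}
∂A: remove int from cl → {1,2,4}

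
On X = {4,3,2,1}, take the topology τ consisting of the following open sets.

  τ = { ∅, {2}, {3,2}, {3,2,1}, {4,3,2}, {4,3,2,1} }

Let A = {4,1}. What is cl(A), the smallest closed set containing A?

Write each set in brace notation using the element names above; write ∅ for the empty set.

cl via duality: int({3,2}) = {3,2}, so X∖{3,2} = {4,1}

{4,1}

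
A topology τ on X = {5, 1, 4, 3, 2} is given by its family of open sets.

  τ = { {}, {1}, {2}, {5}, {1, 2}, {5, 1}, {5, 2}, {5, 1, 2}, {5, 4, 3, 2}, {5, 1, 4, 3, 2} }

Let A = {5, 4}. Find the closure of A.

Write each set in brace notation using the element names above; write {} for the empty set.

{5, 4, 3}

cl via duality: int({1, 3, 2}) = {1, 2}, so X∖{1, 2} = {5, 4, 3}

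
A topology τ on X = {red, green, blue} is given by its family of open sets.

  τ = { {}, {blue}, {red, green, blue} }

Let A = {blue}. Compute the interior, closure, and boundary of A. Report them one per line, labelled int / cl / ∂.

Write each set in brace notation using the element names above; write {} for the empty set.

opens ⊆ A: {}, {blue}; union → int = {blue}
complement {red, green}; its interior {}; cl(A) = X∖{} = {red, green, blue}
boundary = {red, green, blue} ∖ {blue} = {red, green}

int(A) = {blue}
cl(A)  = {red, green, blue}
∂A     = {red, green}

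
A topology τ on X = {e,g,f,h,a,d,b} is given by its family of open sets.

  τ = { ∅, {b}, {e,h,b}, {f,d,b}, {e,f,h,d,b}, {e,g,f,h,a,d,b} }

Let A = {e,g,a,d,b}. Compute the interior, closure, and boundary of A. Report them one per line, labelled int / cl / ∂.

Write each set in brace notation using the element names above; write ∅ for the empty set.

interior: largest open inside A is {b} (from ∅, {b})
cl via duality: int({f,h}) = ∅, so X∖∅ = {e,g,f,h,a,d,b}
cl∖int = {e,g,f,h,a,d}

int(A) = {b}
cl(A)  = {e,g,f,h,a,d,b}
∂A     = {e,g,f,h,a,d}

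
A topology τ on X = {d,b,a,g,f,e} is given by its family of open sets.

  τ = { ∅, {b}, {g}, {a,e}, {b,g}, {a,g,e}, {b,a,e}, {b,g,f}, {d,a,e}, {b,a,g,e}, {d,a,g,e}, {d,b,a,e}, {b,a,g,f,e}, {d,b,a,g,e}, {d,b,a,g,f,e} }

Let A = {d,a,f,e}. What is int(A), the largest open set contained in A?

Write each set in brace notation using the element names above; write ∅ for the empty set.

open subsets of A: ∅, {a,e}, {d,a,e}; so int(A) = {d,a,e}

{d,a,e}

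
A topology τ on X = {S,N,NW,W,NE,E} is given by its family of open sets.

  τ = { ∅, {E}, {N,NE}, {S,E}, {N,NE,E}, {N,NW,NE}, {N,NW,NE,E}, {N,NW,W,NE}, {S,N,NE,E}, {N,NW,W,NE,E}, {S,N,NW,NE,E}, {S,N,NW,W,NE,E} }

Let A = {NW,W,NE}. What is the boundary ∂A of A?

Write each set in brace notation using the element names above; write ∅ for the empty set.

{N,NW,W,NE}

open subsets of A: ∅; so int(A) = ∅
closure: X∖int(X∖A) = X∖{S,E} = {N,NW,W,NE}
∂A = {N,NW,W,NE} minus ∅ = {N,NW,W,NE}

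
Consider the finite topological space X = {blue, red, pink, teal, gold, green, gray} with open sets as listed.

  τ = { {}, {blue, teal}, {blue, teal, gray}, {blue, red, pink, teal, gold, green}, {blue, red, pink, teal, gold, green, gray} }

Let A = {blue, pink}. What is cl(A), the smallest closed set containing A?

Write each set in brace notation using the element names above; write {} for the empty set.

{blue, red, pink, teal, gold, green, gray}

complement {red, teal, gold, green, gray}; its interior {}; cl(A) = X∖{} = {blue, red, pink, teal, gold, green, gray}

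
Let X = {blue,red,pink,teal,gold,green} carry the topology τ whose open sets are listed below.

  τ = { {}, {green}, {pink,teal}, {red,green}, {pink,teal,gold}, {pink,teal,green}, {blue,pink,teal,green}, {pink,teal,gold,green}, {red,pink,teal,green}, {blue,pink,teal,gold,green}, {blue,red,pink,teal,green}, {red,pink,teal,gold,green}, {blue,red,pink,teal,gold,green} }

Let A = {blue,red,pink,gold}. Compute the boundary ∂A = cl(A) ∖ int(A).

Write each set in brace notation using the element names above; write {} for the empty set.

{blue,red,pink,teal,gold}

U open, U⊆A: {}. int(A) = ⋃ = {}
X∖A={teal,green}, int(X∖A)={green}, hence cl(A)={blue,red,pink,teal,gold}
∂A: remove int from cl → {blue,red,pink,teal,gold}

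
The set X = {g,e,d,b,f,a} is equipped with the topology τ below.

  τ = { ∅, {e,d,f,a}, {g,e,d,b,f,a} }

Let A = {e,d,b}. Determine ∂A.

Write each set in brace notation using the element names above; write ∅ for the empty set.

interior: largest open inside A is ∅ (from ∅)
cl via duality: int({g,f,a}) = ∅, so X∖∅ = {g,e,d,b,f,a}
cl∖int = {g,e,d,b,f,a}

{g,e,d,b,f,a}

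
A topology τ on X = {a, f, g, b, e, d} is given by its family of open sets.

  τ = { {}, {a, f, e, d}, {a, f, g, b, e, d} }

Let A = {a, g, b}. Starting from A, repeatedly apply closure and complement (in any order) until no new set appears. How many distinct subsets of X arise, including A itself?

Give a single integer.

4

cl via duality: int({f, e, d}) = {}, so X∖{} = {a, f, g, b, e, d}
Write k for closure, c for complement:
  1. A     = {a, g, b}
  2. kA    = {a, f, g, b, e, d}
  3. cA    = {f, e, d}
  4. ckA   = {}
applying k or c yields no new set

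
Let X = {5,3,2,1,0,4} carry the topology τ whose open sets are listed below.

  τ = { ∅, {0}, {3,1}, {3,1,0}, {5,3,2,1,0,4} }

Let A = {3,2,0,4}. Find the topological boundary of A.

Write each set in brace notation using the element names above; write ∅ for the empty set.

open subsets of A: ∅, {0}; so int(A) = {0}
closure: X∖int(X∖A) = X∖∅ = {5,3,2,1,0,4}
∂A = {5,3,2,1,0,4} minus {0} = {5,3,2,1,4}

{5,3,2,1,4}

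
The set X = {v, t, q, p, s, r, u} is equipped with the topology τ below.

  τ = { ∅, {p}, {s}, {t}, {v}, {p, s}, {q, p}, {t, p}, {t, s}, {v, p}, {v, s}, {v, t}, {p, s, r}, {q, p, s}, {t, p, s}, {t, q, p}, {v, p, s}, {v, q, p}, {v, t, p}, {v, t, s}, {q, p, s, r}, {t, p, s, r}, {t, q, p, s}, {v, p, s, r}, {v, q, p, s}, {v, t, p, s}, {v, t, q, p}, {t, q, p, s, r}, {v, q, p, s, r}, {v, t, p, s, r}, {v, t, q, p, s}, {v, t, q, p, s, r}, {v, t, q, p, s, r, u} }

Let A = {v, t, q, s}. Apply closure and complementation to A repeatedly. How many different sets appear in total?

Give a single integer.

complement {p, r, u}; its interior {p}; cl(A) = X∖{p} = {v, t, q, s, r, u}
With k = closure, c = complement:
  1. A     = {v, t, q, s}
  2. kA    = {v, t, q, s, r, u}
  3. cA    = {p, r, u}
  4. ckA   = {p}
  5. kcA   = {q, p, r, u}
  6. ckcA  = {v, t, s}
  7. kckcA = {v, t, s, r, u}
  8. ckckcA = {q, p}
k, c of each give nothing new

8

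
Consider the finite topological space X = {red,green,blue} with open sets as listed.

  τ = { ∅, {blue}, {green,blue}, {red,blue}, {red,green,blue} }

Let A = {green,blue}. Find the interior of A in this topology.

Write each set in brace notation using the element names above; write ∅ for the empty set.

{green,blue}

open subsets of A: ∅, {blue}, {green,blue}; so int(A) = {green,blue}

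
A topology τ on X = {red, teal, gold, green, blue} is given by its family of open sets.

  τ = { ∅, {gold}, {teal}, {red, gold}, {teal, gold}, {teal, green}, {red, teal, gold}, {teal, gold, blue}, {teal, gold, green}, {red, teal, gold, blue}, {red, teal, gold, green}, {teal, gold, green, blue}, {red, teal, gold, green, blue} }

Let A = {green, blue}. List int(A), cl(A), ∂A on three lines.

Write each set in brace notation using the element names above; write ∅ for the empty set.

U open, U⊆A: ∅. int(A) = ⋃ = ∅
X∖A={red, teal, gold}, int(X∖A)={red, teal, gold}, hence cl(A)={green, blue}
∂A: remove int from cl → {green, blue}

int(A) = ∅
cl(A)  = {green, blue}
∂A     = {green, blue}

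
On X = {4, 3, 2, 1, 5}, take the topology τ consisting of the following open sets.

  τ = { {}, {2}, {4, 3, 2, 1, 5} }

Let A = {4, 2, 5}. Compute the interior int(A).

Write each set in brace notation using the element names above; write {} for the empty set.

{2}

open subsets of A: {}, {2}; so int(A) = {2}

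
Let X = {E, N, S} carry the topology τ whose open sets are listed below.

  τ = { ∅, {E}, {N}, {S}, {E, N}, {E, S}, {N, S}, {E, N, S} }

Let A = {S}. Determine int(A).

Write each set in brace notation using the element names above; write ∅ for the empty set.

open subsets of A: ∅, {S}; so int(A) = {S}

{S}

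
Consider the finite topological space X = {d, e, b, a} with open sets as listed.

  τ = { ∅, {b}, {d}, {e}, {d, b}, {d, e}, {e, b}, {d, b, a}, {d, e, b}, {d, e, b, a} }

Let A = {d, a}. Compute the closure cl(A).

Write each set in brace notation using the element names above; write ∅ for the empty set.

complement {e, b}; its interior {e, b}; cl(A) = X∖{e, b} = {d, a}

{d, a}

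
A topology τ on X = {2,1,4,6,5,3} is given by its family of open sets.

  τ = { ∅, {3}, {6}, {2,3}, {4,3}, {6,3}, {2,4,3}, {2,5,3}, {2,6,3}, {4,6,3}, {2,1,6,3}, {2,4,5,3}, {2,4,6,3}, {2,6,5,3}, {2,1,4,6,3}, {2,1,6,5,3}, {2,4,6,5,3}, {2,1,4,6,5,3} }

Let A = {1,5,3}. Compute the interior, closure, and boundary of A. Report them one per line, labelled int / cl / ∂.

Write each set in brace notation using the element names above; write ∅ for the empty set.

interior: largest open inside A is {3} (from ∅, {3})
cl via duality: int({2,4,6}) = {6}, so X∖{6} = {2,1,4,5,3}
cl∖int = {2,1,4,5}

int(A) = {3}
cl(A)  = {2,1,4,5,3}
∂A     = {2,1,4,5}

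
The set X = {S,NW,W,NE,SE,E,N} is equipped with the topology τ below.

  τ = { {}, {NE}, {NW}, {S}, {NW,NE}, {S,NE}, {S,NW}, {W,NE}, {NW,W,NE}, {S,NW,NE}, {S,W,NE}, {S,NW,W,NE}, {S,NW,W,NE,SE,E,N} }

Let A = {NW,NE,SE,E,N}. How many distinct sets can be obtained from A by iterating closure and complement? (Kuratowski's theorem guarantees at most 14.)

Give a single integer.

8

cl via duality: int({S,W}) = {S}, so X∖{S} = {NW,W,NE,SE,E,N}
Write k for closure, c for complement:
  1. A     = {NW,NE,SE,E,N}
  2. kA    = {NW,W,NE,SE,E,N}
  3. cA    = {S,W}
  4. ckA   = {S}
  5. kcA   = {S,W,SE,E,N}
  6. kckA  = {S,SE,E,N}
  7. ckcA  = {NW,NE}
  8. ckckA = {NW,W,NE}
applying k or c yields no new set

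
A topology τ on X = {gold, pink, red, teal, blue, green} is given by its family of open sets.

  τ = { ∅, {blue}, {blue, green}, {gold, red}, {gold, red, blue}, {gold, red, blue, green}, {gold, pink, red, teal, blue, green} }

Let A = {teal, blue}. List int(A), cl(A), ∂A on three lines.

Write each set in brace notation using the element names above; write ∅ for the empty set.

open subsets of A: ∅, {blue}; so int(A) = {blue}
closure: X∖int(X∖A) = X∖{gold, red} = {pink, teal, blue, green}
∂A = {pink, teal, blue, green} minus {blue} = {pink, teal, green}

int(A) = {blue}
cl(A)  = {pink, teal, blue, green}
∂A     = {pink, teal, green}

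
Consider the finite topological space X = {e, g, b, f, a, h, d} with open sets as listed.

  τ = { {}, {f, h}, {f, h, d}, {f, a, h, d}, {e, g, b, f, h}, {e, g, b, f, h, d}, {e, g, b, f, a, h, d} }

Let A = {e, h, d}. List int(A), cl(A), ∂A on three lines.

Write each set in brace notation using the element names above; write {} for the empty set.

int(A) = {}
cl(A)  = {e, g, b, f, a, h, d}
∂A     = {e, g, b, f, a, h, d}

U open, U⊆A: {}. int(A) = ⋃ = {}
X∖A={g, b, f, a}, int(X∖A)={}, hence cl(A)={e, g, b, f, a, h, d}
∂A: remove int from cl → {e, g, b, f, a, h, d}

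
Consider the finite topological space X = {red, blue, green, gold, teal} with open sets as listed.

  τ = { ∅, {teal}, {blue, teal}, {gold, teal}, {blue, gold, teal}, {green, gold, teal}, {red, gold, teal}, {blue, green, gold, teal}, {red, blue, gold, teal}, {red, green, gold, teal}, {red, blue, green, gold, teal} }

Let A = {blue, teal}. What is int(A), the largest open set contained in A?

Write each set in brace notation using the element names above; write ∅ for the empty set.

opens ⊆ A: ∅, {teal}, {blue, teal}; union → int = {blue, teal}

{blue, teal}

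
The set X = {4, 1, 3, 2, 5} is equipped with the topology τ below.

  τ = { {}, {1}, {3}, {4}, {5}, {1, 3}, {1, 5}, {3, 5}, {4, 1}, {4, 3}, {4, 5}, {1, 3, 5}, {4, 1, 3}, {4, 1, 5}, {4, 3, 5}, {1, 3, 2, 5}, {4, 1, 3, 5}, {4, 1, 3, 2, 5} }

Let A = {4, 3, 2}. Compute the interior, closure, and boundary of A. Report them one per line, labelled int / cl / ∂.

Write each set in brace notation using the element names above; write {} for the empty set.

open subsets of A: {}, {4}, {3}, {4, 3}; so int(A) = {4, 3}
closure: X∖int(X∖A) = X∖{1, 5} = {4, 3, 2}
∂A = {4, 3, 2} minus {4, 3} = {2}

int(A) = {4, 3}
cl(A)  = {4, 3, 2}
∂A     = {2}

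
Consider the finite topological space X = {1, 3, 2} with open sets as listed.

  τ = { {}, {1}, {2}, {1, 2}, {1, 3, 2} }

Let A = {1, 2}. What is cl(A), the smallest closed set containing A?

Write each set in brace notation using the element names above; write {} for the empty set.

{1, 3, 2}

cl via duality: int({3}) = {}, so X∖{} = {1, 3, 2}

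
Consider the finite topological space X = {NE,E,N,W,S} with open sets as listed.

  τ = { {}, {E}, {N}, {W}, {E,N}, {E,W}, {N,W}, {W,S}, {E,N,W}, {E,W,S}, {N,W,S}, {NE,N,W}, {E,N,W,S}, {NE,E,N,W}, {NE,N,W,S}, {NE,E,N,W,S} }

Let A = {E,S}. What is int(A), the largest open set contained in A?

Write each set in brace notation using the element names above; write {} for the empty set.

{E}

open subsets of A: {}, {E}; so int(A) = {E}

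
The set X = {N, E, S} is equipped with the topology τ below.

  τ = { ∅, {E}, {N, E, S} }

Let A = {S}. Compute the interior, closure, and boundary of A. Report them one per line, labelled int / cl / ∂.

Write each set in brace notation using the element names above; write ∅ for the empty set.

int(A) = ∅
cl(A)  = {N, S}
∂A     = {N, S}

U open, U⊆A: ∅. int(A) = ⋃ = ∅
X∖A={N, E}, int(X∖A)={E}, hence cl(A)={N, S}
∂A: remove int from cl → {N, S}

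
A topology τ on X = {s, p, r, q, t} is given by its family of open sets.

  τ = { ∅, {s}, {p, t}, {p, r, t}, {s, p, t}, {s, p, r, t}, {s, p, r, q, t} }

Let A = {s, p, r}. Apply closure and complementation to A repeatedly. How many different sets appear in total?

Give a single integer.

8

closure: X∖int(X∖A) = X∖∅ = {s, p, r, q, t}
Let k=closure and c=complement:
  1. A     = {s, p, r}
  2. kA    = {s, p, r, q, t}
  3. cA    = {q, t}
  4. ckA   = ∅
  5. kcA   = {p, r, q, t}
  6. ckcA  = {s}
  7. kckcA = {s, q}
  8. ckckcA = {p, r, t}
— saturated at 8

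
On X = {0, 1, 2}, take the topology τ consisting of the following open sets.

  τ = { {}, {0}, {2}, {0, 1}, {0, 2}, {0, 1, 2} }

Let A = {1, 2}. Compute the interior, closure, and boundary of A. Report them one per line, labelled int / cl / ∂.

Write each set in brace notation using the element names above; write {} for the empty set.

interior: largest open inside A is {2} (from {}, {2})
cl via duality: int({0}) = {0}, so X∖{0} = {1, 2}
cl∖int = {1}

int(A) = {2}
cl(A)  = {1, 2}
∂A     = {1}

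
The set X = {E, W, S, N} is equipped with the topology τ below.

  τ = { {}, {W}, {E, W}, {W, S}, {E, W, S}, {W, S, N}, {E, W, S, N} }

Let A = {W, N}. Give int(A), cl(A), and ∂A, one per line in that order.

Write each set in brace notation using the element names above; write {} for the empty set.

opens ⊆ A: {}, {W}; union → int = {W}
complement {E, S}; its interior {}; cl(A) = X∖{} = {E, W, S, N}
boundary = {E, W, S, N} ∖ {W} = {E, S, N}

int(A) = {W}
cl(A)  = {E, W, S, N}
∂A     = {E, S, N}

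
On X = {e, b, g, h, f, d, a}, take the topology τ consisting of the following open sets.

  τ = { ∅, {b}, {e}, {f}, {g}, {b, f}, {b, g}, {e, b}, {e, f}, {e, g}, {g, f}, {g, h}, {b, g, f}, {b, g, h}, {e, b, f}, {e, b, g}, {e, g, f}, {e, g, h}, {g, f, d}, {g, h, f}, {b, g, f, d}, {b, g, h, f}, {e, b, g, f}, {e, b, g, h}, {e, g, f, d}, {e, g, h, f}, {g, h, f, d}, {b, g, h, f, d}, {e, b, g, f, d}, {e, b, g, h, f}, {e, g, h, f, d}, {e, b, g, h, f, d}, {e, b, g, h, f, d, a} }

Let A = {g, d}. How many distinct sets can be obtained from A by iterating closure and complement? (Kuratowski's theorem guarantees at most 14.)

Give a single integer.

cl via duality: int({e, b, h, f, a}) = {e, b, f}, so X∖{e, b, f} = {g, h, d, a}
Write k for closure, c for complement:
  1. A     = {g, d}
  2. kA    = {g, h, d, a}
  3. cA    = {e, b, h, f, a}
  4. ckA   = {e, b, f}
  5. kcA   = {e, b, h, f, d, a}
  6. kckA  = {e, b, f, d, a}
  7. ckcA  = {g}
  8. ckckA = {g, h}
applying k or c yields no new set

8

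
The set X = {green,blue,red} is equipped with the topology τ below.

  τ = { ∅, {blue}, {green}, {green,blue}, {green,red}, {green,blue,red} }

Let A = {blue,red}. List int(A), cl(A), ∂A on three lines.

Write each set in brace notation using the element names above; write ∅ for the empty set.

int(A) = {blue}
cl(A)  = {blue,red}
∂A     = {red}

open subsets of A: ∅, {blue}; so int(A) = {blue}
closure: X∖int(X∖A) = X∖{green} = {blue,red}
∂A = {blue,red} minus {blue} = {red}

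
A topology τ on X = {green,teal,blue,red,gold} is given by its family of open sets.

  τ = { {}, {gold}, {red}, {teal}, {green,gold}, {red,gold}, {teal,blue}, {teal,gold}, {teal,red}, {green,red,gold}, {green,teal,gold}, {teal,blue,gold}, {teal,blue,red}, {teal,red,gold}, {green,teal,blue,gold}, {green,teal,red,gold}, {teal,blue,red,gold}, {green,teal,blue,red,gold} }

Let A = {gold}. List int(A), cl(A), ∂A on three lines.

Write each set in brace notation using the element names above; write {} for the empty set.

interior: largest open inside A is {gold} (from {}, {gold})
cl via duality: int({green,teal,blue,red}) = {teal,blue,red}, so X∖{teal,blue,red} = {green,gold}
cl∖int = {green}

int(A) = {gold}
cl(A)  = {green,gold}
∂A     = {green}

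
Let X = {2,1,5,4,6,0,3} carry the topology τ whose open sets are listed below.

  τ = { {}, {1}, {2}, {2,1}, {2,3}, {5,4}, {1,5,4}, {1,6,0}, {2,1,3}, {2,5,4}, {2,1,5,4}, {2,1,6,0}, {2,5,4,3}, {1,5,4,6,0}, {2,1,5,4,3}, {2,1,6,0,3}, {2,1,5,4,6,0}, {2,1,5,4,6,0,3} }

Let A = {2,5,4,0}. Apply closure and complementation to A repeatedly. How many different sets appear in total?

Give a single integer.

8

cl via duality: int({1,6,3}) = {1}, so X∖{1} = {2,5,4,6,0,3}
Write k for closure, c for complement:
  1. A     = {2,5,4,0}
  2. kA    = {2,5,4,6,0,3}
  3. cA    = {1,6,3}
  4. ckA   = {1}
  5. kcA   = {1,6,0,3}
  6. kckA  = {1,6,0}
  7. ckcA  = {2,5,4}
  8. ckckA = {2,5,4,3}
applying k or c yields no new set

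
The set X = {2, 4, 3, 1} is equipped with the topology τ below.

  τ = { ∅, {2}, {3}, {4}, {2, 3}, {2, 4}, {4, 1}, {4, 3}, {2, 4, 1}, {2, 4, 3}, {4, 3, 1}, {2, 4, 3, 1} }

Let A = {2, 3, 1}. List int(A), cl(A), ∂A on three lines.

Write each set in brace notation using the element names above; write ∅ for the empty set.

U open, U⊆A: ∅, {2}, {3}, {2, 3}. int(A) = ⋃ = {2, 3}
X∖A={4}, int(X∖A)={4}, hence cl(A)={2, 3, 1}
∂A: remove int from cl → {1}

int(A) = {2, 3}
cl(A)  = {2, 3, 1}
∂A     = {1}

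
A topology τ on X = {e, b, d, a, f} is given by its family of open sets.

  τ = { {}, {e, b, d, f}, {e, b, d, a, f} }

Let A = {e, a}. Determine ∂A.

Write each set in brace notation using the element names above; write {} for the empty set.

{e, b, d, a, f}

opens ⊆ A: {}; union → int = {}
complement {b, d, f}; its interior {}; cl(A) = X∖{} = {e, b, d, a, f}
boundary = {e, b, d, a, f} ∖ {} = {e, b, d, a, f}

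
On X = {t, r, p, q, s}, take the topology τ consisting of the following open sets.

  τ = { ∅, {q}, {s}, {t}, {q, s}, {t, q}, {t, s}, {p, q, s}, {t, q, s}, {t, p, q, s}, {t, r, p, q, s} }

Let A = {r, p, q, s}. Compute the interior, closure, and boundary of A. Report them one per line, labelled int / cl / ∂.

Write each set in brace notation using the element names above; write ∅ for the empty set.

int(A) = {p, q, s}
cl(A)  = {r, p, q, s}
∂A     = {r}

open subsets of A: ∅, {q}, {s}, {q, s}, {p, q, s}; so int(A) = {p, q, s}
closure: X∖int(X∖A) = X∖{t} = {r, p, q, s}
∂A = {r, p, q, s} minus {p, q, s} = {r}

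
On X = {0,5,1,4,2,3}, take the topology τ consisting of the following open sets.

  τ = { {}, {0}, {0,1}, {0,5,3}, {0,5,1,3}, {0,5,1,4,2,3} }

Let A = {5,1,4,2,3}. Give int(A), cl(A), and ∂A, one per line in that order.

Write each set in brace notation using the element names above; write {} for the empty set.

open subsets of A: {}; so int(A) = {}
closure: X∖int(X∖A) = X∖{0} = {5,1,4,2,3}
∂A = {5,1,4,2,3} minus {} = {5,1,4,2,3}

int(A) = {}
cl(A)  = {5,1,4,2,3}
∂A     = {5,1,4,2,3}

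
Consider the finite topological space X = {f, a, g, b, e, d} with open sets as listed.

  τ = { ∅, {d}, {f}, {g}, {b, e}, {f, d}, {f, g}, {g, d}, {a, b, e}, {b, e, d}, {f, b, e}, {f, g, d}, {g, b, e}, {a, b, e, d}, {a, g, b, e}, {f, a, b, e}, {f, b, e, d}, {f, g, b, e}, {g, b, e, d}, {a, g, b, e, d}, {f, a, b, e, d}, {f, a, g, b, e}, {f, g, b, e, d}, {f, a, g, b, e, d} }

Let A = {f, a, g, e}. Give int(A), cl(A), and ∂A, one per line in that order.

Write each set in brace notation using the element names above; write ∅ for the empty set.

interior: largest open inside A is {f, g} (from ∅, {f}, {g}, {f, g})
cl via duality: int({b, d}) = {d}, so X∖{d} = {f, a, g, b, e}
cl∖int = {a, b, e}

int(A) = {f, g}
cl(A)  = {f, a, g, b, e}
∂A     = {a, b, e}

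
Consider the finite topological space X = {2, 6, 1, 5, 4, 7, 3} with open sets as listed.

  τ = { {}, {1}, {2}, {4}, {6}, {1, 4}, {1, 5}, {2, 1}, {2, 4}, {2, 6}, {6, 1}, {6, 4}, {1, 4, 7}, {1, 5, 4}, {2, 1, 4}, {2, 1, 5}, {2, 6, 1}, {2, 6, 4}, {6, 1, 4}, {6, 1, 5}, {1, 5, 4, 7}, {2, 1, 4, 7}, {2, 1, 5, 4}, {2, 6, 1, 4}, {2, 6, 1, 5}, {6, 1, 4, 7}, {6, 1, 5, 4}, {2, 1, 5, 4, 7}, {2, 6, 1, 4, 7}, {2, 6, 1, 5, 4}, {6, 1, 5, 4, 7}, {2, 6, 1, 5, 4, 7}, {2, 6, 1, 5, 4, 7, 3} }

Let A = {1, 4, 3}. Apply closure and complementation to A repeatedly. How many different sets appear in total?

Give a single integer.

complement {2, 6, 5, 7}; its interior {2, 6}; cl(A) = X∖{2, 6} = {1, 5, 4, 7, 3}
With k = closure, c = complement:
  1. A     = {1, 4, 3}
  2. kA    = {1, 5, 4, 7, 3}
  3. cA    = {2, 6, 5, 7}
  4. ckA   = {2, 6}
  5. kcA   = {2, 6, 5, 7, 3}
  6. kckA  = {2, 6, 3}
  7. ckcA  = {1, 4}
  8. ckckA = {1, 5, 4, 7}
k, c of each give nothing new

8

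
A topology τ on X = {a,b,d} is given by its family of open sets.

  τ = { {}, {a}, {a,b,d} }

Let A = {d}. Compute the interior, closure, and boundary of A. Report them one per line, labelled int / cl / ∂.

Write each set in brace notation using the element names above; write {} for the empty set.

int(A) = {}
cl(A)  = {b,d}
∂A     = {b,d}

interior: largest open inside A is {} (from {})
cl via duality: int({a,b}) = {a}, so X∖{a} = {b,d}
cl∖int = {b,d}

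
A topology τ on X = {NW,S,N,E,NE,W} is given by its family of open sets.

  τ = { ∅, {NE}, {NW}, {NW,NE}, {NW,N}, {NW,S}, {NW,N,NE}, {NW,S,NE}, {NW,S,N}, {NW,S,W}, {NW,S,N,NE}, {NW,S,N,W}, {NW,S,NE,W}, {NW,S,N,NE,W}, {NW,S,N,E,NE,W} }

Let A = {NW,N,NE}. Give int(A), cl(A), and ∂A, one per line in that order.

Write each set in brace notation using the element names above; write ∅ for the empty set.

int(A) = {NW,N,NE}
cl(A)  = {NW,S,N,E,NE,W}
∂A     = {S,E,W}

U open, U⊆A: ∅, {NW}, {NE}, {NW,NE}, {NW,N}, {NW,N,NE}. int(A) = ⋃ = {NW,N,NE}
X∖A={S,E,W}, int(X∖A)=∅, hence cl(A)={NW,S,N,E,NE,W}
∂A: remove int from cl → {S,E,W}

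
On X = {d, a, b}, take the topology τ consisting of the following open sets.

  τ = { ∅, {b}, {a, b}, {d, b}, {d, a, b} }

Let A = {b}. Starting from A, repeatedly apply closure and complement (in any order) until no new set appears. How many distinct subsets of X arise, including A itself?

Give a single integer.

4

cl via duality: int({d, a}) = ∅, so X∖∅ = {d, a, b}
Write k for closure, c for complement:
  1. A     = {b}
  2. kA    = {d, a, b}
  3. cA    = {d, a}
  4. ckA   = ∅
applying k or c yields no new set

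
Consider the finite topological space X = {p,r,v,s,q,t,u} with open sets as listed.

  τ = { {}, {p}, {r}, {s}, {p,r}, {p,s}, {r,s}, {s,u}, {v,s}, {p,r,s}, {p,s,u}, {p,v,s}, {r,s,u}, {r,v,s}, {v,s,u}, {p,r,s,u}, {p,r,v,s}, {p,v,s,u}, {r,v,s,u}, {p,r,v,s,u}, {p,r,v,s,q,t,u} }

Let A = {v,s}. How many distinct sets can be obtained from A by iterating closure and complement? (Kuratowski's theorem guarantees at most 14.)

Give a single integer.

complement {p,r,q,t,u}; its interior {p,r}; cl(A) = X∖{p,r} = {v,s,q,t,u}
With k = closure, c = complement:
  1. A     = {v,s}
  2. kA    = {v,s,q,t,u}
  3. cA    = {p,r,q,t,u}
  4. ckA   = {p,r}
  5. kckA  = {p,r,q,t}
  6. ckckA = {v,s,u}
k, c of each give nothing new

6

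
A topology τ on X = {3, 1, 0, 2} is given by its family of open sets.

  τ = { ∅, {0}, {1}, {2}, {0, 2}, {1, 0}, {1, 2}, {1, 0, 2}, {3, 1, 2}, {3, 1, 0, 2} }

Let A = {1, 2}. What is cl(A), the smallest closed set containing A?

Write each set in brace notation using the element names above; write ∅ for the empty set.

complement {3, 0}; its interior {0}; cl(A) = X∖{0} = {3, 1, 2}

{3, 1, 2}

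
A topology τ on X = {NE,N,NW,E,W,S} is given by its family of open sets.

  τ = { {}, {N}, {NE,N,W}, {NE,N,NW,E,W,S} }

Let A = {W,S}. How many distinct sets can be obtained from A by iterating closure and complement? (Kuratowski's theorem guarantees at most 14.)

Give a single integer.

6

X∖A={NE,N,NW,E}, int(X∖A)={N}, hence cl(A)={NE,NW,E,W,S}
Orbit (k=closure, c=complement):
  1. A     = {W,S}
  2. kA    = {NE,NW,E,W,S}
  3. cA    = {NE,N,NW,E}
  4. ckA   = {N}
  5. kcA   = {NE,N,NW,E,W,S}
  6. ckcA  = {}
(closed under both — stop)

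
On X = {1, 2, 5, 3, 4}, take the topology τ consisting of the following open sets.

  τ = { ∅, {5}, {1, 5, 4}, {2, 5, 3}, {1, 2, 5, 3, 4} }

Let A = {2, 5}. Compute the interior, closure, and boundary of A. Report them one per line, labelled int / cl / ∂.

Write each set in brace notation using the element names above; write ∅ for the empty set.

int(A) = {5}
cl(A)  = {1, 2, 5, 3, 4}
∂A     = {1, 2, 3, 4}

U open, U⊆A: ∅, {5}. int(A) = ⋃ = {5}
X∖A={1, 3, 4}, int(X∖A)=∅, hence cl(A)={1, 2, 5, 3, 4}
∂A: remove int from cl → {1, 2, 3, 4}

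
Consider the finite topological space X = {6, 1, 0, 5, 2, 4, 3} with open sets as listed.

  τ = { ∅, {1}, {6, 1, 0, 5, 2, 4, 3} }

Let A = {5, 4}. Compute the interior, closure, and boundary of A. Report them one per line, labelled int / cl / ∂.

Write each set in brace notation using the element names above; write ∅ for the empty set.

opens ⊆ A: ∅; union → int = ∅
complement {6, 1, 0, 2, 3}; its interior {1}; cl(A) = X∖{1} = {6, 0, 5, 2, 4, 3}
boundary = {6, 0, 5, 2, 4, 3} ∖ ∅ = {6, 0, 5, 2, 4, 3}

int(A) = ∅
cl(A)  = {6, 0, 5, 2, 4, 3}
∂A     = {6, 0, 5, 2, 4, 3}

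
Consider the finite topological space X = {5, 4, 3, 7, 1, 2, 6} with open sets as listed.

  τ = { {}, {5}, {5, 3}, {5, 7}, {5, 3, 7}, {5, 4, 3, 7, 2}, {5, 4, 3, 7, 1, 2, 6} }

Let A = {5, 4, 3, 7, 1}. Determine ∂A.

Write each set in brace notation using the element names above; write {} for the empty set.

U open, U⊆A: {}, {5}, {5, 7}, {5, 3}, {5, 3, 7}. int(A) = ⋃ = {5, 3, 7}
X∖A={2, 6}, int(X∖A)={}, hence cl(A)={5, 4, 3, 7, 1, 2, 6}
∂A: remove int from cl → {4, 1, 2, 6}

{4, 1, 2, 6}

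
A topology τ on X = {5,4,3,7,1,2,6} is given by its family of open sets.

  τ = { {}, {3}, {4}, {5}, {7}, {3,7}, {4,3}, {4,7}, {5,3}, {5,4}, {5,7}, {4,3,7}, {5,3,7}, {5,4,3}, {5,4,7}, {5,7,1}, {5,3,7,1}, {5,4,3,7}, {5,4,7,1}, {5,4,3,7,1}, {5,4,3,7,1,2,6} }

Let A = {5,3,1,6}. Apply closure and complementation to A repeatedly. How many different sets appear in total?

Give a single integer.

cl via duality: int({4,7,2}) = {4,7}, so X∖{4,7} = {5,3,1,2,6}
Write k for closure, c for complement:
  1. A     = {5,3,1,6}
  2. kA    = {5,3,1,2,6}
  3. cA    = {4,7,2}
  4. ckA   = {4,7}
  5. kcA   = {4,7,1,2,6}
  6. ckcA  = {5,3}
applying k or c yields no new set

6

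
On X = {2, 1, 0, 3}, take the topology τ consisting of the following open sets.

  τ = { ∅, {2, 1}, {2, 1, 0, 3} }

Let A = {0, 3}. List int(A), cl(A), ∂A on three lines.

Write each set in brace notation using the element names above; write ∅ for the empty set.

int(A) = ∅
cl(A)  = {0, 3}
∂A     = {0, 3}

open subsets of A: ∅; so int(A) = ∅
closure: X∖int(X∖A) = X∖{2, 1} = {0, 3}
∂A = {0, 3} minus ∅ = {0, 3}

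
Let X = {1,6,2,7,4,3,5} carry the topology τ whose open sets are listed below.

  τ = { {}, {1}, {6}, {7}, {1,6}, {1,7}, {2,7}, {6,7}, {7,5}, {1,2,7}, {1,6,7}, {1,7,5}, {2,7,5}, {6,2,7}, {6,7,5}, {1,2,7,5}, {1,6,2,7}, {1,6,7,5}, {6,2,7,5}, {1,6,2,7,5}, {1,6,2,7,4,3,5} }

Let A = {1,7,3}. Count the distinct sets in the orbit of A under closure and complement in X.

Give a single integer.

cl via duality: int({6,2,4,5}) = {6}, so X∖{6} = {1,2,7,4,3,5}
Write k for closure, c for complement:
  1. A     = {1,7,3}
  2. kA    = {1,2,7,4,3,5}
  3. cA    = {6,2,4,5}
  4. ckA   = {6}
  5. kcA   = {6,2,4,3,5}
  6. kckA  = {6,4,3}
  7. ckcA  = {1,7}
  8. ckckA = {1,2,7,5}
applying k or c yields no new set

8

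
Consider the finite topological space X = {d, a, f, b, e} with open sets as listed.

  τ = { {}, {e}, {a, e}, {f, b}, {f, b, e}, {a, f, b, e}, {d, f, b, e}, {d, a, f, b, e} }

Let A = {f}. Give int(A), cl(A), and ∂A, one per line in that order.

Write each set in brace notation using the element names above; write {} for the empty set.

int(A) = {}
cl(A)  = {d, f, b}
∂A     = {d, f, b}

opens ⊆ A: {}; union → int = {}
complement {d, a, b, e}; its interior {a, e}; cl(A) = X∖{a, e} = {d, f, b}
boundary = {d, f, b} ∖ {} = {d, f, b}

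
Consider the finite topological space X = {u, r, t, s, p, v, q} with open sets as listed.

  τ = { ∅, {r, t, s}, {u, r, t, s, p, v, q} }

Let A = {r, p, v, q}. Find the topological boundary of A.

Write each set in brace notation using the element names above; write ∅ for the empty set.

U open, U⊆A: ∅. int(A) = ⋃ = ∅
X∖A={u, t, s}, int(X∖A)=∅, hence cl(A)={u, r, t, s, p, v, q}
∂A: remove int from cl → {u, r, t, s, p, v, q}

{u, r, t, s, p, v, q}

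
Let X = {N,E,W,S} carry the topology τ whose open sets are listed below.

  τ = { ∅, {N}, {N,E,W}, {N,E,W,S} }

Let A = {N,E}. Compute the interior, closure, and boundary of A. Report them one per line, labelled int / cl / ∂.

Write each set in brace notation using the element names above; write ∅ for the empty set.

interior: largest open inside A is {N} (from ∅, {N})
cl via duality: int({W,S}) = ∅, so X∖∅ = {N,E,W,S}
cl∖int = {E,W,S}

int(A) = {N}
cl(A)  = {N,E,W,S}
∂A     = {E,W,S}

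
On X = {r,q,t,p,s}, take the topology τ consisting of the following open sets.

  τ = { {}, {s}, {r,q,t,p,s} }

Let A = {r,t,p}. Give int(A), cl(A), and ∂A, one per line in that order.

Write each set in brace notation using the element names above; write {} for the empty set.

int(A) = {}
cl(A)  = {r,q,t,p}
∂A     = {r,q,t,p}

U open, U⊆A: {}. int(A) = ⋃ = {}
X∖A={q,s}, int(X∖A)={s}, hence cl(A)={r,q,t,p}
∂A: remove int from cl → {r,q,t,p}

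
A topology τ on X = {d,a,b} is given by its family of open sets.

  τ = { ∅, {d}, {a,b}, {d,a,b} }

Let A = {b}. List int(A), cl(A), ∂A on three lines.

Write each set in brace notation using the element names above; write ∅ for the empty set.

interior: largest open inside A is ∅ (from ∅)
cl via duality: int({d,a}) = {d}, so X∖{d} = {a,b}
cl∖int = {a,b}

int(A) = ∅
cl(A)  = {a,b}
∂A     = {a,b}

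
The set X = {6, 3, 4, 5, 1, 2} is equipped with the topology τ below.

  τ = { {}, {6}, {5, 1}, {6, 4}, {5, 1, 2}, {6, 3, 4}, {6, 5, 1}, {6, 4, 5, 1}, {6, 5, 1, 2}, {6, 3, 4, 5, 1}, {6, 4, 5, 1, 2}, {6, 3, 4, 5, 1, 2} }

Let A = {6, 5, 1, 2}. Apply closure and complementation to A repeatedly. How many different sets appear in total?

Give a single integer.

complement {3, 4}; its interior {}; cl(A) = X∖{} = {6, 3, 4, 5, 1, 2}
With k = closure, c = complement:
  1. A     = {6, 5, 1, 2}
  2. kA    = {6, 3, 4, 5, 1, 2}
  3. cA    = {3, 4}
  4. ckA   = {}
k, c of each give nothing new

4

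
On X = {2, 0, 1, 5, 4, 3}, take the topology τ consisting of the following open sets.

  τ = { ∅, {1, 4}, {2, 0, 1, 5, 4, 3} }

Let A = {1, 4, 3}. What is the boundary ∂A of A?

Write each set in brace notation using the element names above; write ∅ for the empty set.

{2, 0, 5, 3}

open subsets of A: ∅, {1, 4}; so int(A) = {1, 4}
closure: X∖int(X∖A) = X∖∅ = {2, 0, 1, 5, 4, 3}
∂A = {2, 0, 1, 5, 4, 3} minus {1, 4} = {2, 0, 5, 3}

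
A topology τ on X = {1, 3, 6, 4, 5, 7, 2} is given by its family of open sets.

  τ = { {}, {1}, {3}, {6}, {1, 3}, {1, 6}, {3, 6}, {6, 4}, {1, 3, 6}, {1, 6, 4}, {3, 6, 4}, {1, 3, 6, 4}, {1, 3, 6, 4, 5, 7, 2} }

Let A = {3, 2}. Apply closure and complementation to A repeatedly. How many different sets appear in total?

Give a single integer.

6

closure: X∖int(X∖A) = X∖{1, 6, 4} = {3, 5, 7, 2}
Let k=closure and c=complement:
  1. A     = {3, 2}
  2. kA    = {3, 5, 7, 2}
  3. cA    = {1, 6, 4, 5, 7}
  4. ckA   = {1, 6, 4}
  5. kcA   = {1, 6, 4, 5, 7, 2}
  6. ckcA  = {3}
— saturated at 6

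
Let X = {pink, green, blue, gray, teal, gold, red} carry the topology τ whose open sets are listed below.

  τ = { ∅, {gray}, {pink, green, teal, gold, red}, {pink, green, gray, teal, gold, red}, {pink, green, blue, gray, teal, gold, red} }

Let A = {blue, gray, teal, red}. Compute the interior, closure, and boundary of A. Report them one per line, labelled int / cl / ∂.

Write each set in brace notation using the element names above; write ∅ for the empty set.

int(A) = {gray}
cl(A)  = {pink, green, blue, gray, teal, gold, red}
∂A     = {pink, green, blue, teal, gold, red}

U open, U⊆A: ∅, {gray}. int(A) = ⋃ = {gray}
X∖A={pink, green, gold}, int(X∖A)=∅, hence cl(A)={pink, green, blue, gray, teal, gold, red}
∂A: remove int from cl → {pink, green, blue, teal, gold, red}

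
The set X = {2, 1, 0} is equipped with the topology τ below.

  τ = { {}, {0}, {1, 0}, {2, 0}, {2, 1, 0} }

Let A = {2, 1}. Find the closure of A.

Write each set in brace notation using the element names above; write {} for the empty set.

complement {0}; its interior {0}; cl(A) = X∖{0} = {2, 1}

{2, 1}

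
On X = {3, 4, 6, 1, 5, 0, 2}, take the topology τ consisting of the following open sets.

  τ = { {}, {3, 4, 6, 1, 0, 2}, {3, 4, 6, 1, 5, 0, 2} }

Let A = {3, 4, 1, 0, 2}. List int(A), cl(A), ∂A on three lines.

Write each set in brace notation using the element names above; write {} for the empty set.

int(A) = {}
cl(A)  = {3, 4, 6, 1, 5, 0, 2}
∂A     = {3, 4, 6, 1, 5, 0, 2}

interior: largest open inside A is {} (from {})
cl via duality: int({6, 5}) = {}, so X∖{} = {3, 4, 6, 1, 5, 0, 2}
cl∖int = {3, 4, 6, 1, 5, 0, 2}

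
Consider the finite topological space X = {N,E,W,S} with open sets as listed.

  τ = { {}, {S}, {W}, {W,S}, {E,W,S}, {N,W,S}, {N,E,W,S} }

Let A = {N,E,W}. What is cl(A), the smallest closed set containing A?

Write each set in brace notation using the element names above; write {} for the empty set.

closure: X∖int(X∖A) = X∖{S} = {N,E,W}

{N,E,W}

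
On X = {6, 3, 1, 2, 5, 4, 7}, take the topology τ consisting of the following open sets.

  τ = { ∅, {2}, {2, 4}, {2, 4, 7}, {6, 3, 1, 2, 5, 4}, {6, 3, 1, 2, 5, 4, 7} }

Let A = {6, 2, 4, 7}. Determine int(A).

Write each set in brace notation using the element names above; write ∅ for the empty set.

{2, 4, 7}

opens ⊆ A: ∅, {2}, {2, 4}, {2, 4, 7}; union → int = {2, 4, 7}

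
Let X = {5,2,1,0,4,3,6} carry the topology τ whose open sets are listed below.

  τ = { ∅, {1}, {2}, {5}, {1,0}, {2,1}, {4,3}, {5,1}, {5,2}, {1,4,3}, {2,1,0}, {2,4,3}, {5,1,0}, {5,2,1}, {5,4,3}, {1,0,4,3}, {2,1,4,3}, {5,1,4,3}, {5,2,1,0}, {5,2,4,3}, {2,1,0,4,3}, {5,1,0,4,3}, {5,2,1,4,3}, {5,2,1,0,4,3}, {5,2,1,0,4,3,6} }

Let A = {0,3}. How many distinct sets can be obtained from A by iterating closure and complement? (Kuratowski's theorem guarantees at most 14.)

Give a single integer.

cl via duality: int({5,2,1,4,6}) = {5,2,1}, so X∖{5,2,1} = {0,4,3,6}
Write k for closure, c for complement:
  1. A     = {0,3}
  2. kA    = {0,4,3,6}
  3. cA    = {5,2,1,4,6}
  4. ckA   = {5,2,1}
  5. kcA   = {5,2,1,0,4,3,6}
  6. kckA  = {5,2,1,0,6}
  7. ckcA  = ∅
  8. ckckA = {4,3}
  9. kckckA = {4,3,6}
  10. ckckckA = {5,2,1,0}
applying k or c yields no new set

10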